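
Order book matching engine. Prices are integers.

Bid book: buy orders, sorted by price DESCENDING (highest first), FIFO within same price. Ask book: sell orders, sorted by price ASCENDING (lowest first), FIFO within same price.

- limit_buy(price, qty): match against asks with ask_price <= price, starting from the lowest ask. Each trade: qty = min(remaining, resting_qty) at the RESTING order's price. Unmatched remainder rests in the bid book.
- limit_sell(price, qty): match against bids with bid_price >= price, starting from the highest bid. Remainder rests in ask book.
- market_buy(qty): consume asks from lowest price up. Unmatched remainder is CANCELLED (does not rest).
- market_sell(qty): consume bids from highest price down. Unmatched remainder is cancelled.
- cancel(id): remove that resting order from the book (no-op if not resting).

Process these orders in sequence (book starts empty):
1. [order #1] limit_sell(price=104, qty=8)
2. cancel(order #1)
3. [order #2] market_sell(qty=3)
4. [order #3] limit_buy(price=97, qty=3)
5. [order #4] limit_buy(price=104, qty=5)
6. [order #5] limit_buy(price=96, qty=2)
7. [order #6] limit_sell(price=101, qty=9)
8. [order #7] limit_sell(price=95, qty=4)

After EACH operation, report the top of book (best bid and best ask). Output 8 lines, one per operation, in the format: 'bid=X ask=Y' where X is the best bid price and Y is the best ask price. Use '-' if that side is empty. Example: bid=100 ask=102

After op 1 [order #1] limit_sell(price=104, qty=8): fills=none; bids=[-] asks=[#1:8@104]
After op 2 cancel(order #1): fills=none; bids=[-] asks=[-]
After op 3 [order #2] market_sell(qty=3): fills=none; bids=[-] asks=[-]
After op 4 [order #3] limit_buy(price=97, qty=3): fills=none; bids=[#3:3@97] asks=[-]
After op 5 [order #4] limit_buy(price=104, qty=5): fills=none; bids=[#4:5@104 #3:3@97] asks=[-]
After op 6 [order #5] limit_buy(price=96, qty=2): fills=none; bids=[#4:5@104 #3:3@97 #5:2@96] asks=[-]
After op 7 [order #6] limit_sell(price=101, qty=9): fills=#4x#6:5@104; bids=[#3:3@97 #5:2@96] asks=[#6:4@101]
After op 8 [order #7] limit_sell(price=95, qty=4): fills=#3x#7:3@97 #5x#7:1@96; bids=[#5:1@96] asks=[#6:4@101]

Answer: bid=- ask=104
bid=- ask=-
bid=- ask=-
bid=97 ask=-
bid=104 ask=-
bid=104 ask=-
bid=97 ask=101
bid=96 ask=101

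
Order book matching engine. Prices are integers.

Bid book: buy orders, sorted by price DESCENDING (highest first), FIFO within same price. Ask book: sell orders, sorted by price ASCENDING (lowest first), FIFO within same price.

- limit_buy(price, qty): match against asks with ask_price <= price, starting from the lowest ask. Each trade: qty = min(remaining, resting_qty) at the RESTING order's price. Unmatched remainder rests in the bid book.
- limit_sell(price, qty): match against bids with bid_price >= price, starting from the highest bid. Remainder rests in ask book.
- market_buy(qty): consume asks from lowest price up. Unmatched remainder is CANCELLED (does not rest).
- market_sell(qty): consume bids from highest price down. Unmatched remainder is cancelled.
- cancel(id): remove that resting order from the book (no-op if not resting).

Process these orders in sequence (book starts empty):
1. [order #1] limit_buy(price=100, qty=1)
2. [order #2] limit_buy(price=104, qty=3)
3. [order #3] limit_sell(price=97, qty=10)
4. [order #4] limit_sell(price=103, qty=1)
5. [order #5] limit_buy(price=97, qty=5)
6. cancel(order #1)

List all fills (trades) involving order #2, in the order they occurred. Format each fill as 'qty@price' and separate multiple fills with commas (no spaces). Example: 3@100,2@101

Answer: 3@104

Derivation:
After op 1 [order #1] limit_buy(price=100, qty=1): fills=none; bids=[#1:1@100] asks=[-]
After op 2 [order #2] limit_buy(price=104, qty=3): fills=none; bids=[#2:3@104 #1:1@100] asks=[-]
After op 3 [order #3] limit_sell(price=97, qty=10): fills=#2x#3:3@104 #1x#3:1@100; bids=[-] asks=[#3:6@97]
After op 4 [order #4] limit_sell(price=103, qty=1): fills=none; bids=[-] asks=[#3:6@97 #4:1@103]
After op 5 [order #5] limit_buy(price=97, qty=5): fills=#5x#3:5@97; bids=[-] asks=[#3:1@97 #4:1@103]
After op 6 cancel(order #1): fills=none; bids=[-] asks=[#3:1@97 #4:1@103]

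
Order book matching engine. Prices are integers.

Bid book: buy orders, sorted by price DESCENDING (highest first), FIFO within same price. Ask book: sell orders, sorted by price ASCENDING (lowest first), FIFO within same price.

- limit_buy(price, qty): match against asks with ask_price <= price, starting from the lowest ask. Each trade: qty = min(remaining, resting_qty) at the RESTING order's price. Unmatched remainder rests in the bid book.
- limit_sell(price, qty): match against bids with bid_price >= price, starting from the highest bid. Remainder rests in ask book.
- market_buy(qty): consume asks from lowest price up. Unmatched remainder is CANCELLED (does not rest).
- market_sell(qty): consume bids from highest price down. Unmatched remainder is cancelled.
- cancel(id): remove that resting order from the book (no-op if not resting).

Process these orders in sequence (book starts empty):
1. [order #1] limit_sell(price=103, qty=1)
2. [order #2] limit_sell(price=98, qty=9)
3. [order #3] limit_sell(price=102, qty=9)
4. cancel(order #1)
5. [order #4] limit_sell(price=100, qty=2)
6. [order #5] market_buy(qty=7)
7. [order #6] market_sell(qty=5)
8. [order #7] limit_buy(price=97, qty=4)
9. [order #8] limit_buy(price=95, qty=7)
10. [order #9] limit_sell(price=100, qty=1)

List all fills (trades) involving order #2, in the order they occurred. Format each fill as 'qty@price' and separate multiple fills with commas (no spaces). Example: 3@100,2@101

Answer: 7@98

Derivation:
After op 1 [order #1] limit_sell(price=103, qty=1): fills=none; bids=[-] asks=[#1:1@103]
After op 2 [order #2] limit_sell(price=98, qty=9): fills=none; bids=[-] asks=[#2:9@98 #1:1@103]
After op 3 [order #3] limit_sell(price=102, qty=9): fills=none; bids=[-] asks=[#2:9@98 #3:9@102 #1:1@103]
After op 4 cancel(order #1): fills=none; bids=[-] asks=[#2:9@98 #3:9@102]
After op 5 [order #4] limit_sell(price=100, qty=2): fills=none; bids=[-] asks=[#2:9@98 #4:2@100 #3:9@102]
After op 6 [order #5] market_buy(qty=7): fills=#5x#2:7@98; bids=[-] asks=[#2:2@98 #4:2@100 #3:9@102]
After op 7 [order #6] market_sell(qty=5): fills=none; bids=[-] asks=[#2:2@98 #4:2@100 #3:9@102]
After op 8 [order #7] limit_buy(price=97, qty=4): fills=none; bids=[#7:4@97] asks=[#2:2@98 #4:2@100 #3:9@102]
After op 9 [order #8] limit_buy(price=95, qty=7): fills=none; bids=[#7:4@97 #8:7@95] asks=[#2:2@98 #4:2@100 #3:9@102]
After op 10 [order #9] limit_sell(price=100, qty=1): fills=none; bids=[#7:4@97 #8:7@95] asks=[#2:2@98 #4:2@100 #9:1@100 #3:9@102]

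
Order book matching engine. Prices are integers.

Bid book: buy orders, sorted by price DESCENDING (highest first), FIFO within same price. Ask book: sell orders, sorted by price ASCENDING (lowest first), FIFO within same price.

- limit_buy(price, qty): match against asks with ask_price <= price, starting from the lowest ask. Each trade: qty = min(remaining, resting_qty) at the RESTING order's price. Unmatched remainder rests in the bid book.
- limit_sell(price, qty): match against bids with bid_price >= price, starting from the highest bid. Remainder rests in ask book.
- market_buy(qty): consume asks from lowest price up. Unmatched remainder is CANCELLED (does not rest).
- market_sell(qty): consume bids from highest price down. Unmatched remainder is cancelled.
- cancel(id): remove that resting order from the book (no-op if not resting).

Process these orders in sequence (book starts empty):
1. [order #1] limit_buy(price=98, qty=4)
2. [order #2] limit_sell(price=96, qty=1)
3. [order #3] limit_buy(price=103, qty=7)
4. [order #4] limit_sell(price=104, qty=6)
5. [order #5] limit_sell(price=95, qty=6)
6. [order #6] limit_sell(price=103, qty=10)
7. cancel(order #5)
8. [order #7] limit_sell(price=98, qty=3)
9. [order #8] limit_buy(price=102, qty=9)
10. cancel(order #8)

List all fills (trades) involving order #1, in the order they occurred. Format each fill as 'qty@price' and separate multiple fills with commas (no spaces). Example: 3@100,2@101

Answer: 1@98,3@98

Derivation:
After op 1 [order #1] limit_buy(price=98, qty=4): fills=none; bids=[#1:4@98] asks=[-]
After op 2 [order #2] limit_sell(price=96, qty=1): fills=#1x#2:1@98; bids=[#1:3@98] asks=[-]
After op 3 [order #3] limit_buy(price=103, qty=7): fills=none; bids=[#3:7@103 #1:3@98] asks=[-]
After op 4 [order #4] limit_sell(price=104, qty=6): fills=none; bids=[#3:7@103 #1:3@98] asks=[#4:6@104]
After op 5 [order #5] limit_sell(price=95, qty=6): fills=#3x#5:6@103; bids=[#3:1@103 #1:3@98] asks=[#4:6@104]
After op 6 [order #6] limit_sell(price=103, qty=10): fills=#3x#6:1@103; bids=[#1:3@98] asks=[#6:9@103 #4:6@104]
After op 7 cancel(order #5): fills=none; bids=[#1:3@98] asks=[#6:9@103 #4:6@104]
After op 8 [order #7] limit_sell(price=98, qty=3): fills=#1x#7:3@98; bids=[-] asks=[#6:9@103 #4:6@104]
After op 9 [order #8] limit_buy(price=102, qty=9): fills=none; bids=[#8:9@102] asks=[#6:9@103 #4:6@104]
After op 10 cancel(order #8): fills=none; bids=[-] asks=[#6:9@103 #4:6@104]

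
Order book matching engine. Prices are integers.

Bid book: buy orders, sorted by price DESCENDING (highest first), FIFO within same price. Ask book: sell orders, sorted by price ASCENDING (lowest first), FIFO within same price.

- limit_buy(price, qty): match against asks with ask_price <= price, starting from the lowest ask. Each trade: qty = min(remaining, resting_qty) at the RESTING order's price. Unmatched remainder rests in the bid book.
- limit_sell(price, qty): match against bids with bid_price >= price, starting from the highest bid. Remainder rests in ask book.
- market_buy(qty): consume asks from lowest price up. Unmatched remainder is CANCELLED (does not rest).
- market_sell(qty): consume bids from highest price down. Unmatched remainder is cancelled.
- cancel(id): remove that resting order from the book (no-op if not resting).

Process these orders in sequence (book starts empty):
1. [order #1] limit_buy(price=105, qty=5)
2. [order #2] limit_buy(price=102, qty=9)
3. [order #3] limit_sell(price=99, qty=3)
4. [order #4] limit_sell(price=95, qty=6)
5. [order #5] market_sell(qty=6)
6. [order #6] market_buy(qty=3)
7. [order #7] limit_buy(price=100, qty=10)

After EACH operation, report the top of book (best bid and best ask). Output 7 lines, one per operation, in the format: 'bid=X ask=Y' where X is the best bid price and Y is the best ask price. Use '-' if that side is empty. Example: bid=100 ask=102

After op 1 [order #1] limit_buy(price=105, qty=5): fills=none; bids=[#1:5@105] asks=[-]
After op 2 [order #2] limit_buy(price=102, qty=9): fills=none; bids=[#1:5@105 #2:9@102] asks=[-]
After op 3 [order #3] limit_sell(price=99, qty=3): fills=#1x#3:3@105; bids=[#1:2@105 #2:9@102] asks=[-]
After op 4 [order #4] limit_sell(price=95, qty=6): fills=#1x#4:2@105 #2x#4:4@102; bids=[#2:5@102] asks=[-]
After op 5 [order #5] market_sell(qty=6): fills=#2x#5:5@102; bids=[-] asks=[-]
After op 6 [order #6] market_buy(qty=3): fills=none; bids=[-] asks=[-]
After op 7 [order #7] limit_buy(price=100, qty=10): fills=none; bids=[#7:10@100] asks=[-]

Answer: bid=105 ask=-
bid=105 ask=-
bid=105 ask=-
bid=102 ask=-
bid=- ask=-
bid=- ask=-
bid=100 ask=-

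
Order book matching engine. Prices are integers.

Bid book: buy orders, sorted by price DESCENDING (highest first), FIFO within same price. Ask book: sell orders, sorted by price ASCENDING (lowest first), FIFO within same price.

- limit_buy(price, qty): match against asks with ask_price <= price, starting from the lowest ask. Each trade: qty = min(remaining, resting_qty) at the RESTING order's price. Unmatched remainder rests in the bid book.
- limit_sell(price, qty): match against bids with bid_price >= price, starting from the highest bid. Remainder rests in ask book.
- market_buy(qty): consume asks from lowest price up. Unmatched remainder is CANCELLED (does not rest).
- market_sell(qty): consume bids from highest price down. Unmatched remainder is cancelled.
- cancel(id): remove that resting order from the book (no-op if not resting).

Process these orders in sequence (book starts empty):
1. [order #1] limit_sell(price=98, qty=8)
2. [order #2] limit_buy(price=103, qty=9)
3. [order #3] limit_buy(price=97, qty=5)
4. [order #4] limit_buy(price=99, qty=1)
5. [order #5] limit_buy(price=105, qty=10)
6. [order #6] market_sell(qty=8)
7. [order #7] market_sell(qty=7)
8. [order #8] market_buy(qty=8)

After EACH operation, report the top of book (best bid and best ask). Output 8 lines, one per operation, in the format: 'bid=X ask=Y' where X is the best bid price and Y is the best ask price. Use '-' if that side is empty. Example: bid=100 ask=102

After op 1 [order #1] limit_sell(price=98, qty=8): fills=none; bids=[-] asks=[#1:8@98]
After op 2 [order #2] limit_buy(price=103, qty=9): fills=#2x#1:8@98; bids=[#2:1@103] asks=[-]
After op 3 [order #3] limit_buy(price=97, qty=5): fills=none; bids=[#2:1@103 #3:5@97] asks=[-]
After op 4 [order #4] limit_buy(price=99, qty=1): fills=none; bids=[#2:1@103 #4:1@99 #3:5@97] asks=[-]
After op 5 [order #5] limit_buy(price=105, qty=10): fills=none; bids=[#5:10@105 #2:1@103 #4:1@99 #3:5@97] asks=[-]
After op 6 [order #6] market_sell(qty=8): fills=#5x#6:8@105; bids=[#5:2@105 #2:1@103 #4:1@99 #3:5@97] asks=[-]
After op 7 [order #7] market_sell(qty=7): fills=#5x#7:2@105 #2x#7:1@103 #4x#7:1@99 #3x#7:3@97; bids=[#3:2@97] asks=[-]
After op 8 [order #8] market_buy(qty=8): fills=none; bids=[#3:2@97] asks=[-]

Answer: bid=- ask=98
bid=103 ask=-
bid=103 ask=-
bid=103 ask=-
bid=105 ask=-
bid=105 ask=-
bid=97 ask=-
bid=97 ask=-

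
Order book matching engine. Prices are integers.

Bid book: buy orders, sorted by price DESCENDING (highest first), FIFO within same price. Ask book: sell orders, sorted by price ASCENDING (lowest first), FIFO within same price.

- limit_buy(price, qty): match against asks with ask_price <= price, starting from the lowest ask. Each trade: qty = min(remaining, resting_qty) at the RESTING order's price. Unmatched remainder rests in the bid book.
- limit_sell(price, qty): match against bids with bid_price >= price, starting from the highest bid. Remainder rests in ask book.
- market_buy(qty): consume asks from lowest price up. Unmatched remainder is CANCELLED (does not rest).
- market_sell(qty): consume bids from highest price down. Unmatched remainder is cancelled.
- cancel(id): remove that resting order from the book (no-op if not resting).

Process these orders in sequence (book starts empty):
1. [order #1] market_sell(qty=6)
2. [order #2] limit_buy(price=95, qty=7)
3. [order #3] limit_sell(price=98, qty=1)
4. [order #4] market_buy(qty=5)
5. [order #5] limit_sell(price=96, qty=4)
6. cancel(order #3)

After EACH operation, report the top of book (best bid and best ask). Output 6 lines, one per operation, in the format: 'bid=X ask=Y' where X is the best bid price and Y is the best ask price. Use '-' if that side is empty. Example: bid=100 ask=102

Answer: bid=- ask=-
bid=95 ask=-
bid=95 ask=98
bid=95 ask=-
bid=95 ask=96
bid=95 ask=96

Derivation:
After op 1 [order #1] market_sell(qty=6): fills=none; bids=[-] asks=[-]
After op 2 [order #2] limit_buy(price=95, qty=7): fills=none; bids=[#2:7@95] asks=[-]
After op 3 [order #3] limit_sell(price=98, qty=1): fills=none; bids=[#2:7@95] asks=[#3:1@98]
After op 4 [order #4] market_buy(qty=5): fills=#4x#3:1@98; bids=[#2:7@95] asks=[-]
After op 5 [order #5] limit_sell(price=96, qty=4): fills=none; bids=[#2:7@95] asks=[#5:4@96]
After op 6 cancel(order #3): fills=none; bids=[#2:7@95] asks=[#5:4@96]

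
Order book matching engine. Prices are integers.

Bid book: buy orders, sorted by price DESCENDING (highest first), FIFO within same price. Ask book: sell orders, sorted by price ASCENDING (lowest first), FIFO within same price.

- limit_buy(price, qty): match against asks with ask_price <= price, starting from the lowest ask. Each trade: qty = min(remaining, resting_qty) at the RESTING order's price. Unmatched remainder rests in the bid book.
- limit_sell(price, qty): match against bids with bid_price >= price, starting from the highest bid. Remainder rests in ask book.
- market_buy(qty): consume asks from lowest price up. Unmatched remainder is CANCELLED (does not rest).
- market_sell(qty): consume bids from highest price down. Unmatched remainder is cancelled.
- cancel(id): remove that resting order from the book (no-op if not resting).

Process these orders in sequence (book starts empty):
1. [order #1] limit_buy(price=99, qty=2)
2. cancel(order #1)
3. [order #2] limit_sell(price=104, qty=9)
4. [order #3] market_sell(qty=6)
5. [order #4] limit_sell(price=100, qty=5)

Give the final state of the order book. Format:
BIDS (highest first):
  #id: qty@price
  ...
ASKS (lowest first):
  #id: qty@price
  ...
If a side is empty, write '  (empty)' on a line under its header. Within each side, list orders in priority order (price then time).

Answer: BIDS (highest first):
  (empty)
ASKS (lowest first):
  #4: 5@100
  #2: 9@104

Derivation:
After op 1 [order #1] limit_buy(price=99, qty=2): fills=none; bids=[#1:2@99] asks=[-]
After op 2 cancel(order #1): fills=none; bids=[-] asks=[-]
After op 3 [order #2] limit_sell(price=104, qty=9): fills=none; bids=[-] asks=[#2:9@104]
After op 4 [order #3] market_sell(qty=6): fills=none; bids=[-] asks=[#2:9@104]
After op 5 [order #4] limit_sell(price=100, qty=5): fills=none; bids=[-] asks=[#4:5@100 #2:9@104]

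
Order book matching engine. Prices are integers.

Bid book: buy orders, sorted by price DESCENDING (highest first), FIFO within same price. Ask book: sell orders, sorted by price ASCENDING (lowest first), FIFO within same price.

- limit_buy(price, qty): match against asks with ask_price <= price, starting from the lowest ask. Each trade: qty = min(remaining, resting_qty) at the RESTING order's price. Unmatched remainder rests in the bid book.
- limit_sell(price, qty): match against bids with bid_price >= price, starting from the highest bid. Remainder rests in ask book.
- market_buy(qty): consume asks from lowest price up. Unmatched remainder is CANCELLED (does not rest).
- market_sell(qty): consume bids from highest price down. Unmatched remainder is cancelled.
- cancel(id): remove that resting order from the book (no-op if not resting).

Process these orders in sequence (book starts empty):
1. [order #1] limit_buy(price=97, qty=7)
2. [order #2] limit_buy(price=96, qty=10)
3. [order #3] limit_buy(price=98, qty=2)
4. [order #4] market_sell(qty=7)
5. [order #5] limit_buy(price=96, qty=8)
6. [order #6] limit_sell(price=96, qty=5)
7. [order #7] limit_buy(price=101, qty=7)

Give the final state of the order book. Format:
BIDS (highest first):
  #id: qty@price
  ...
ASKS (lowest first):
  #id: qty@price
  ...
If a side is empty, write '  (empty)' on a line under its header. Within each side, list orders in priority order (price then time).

Answer: BIDS (highest first):
  #7: 7@101
  #2: 7@96
  #5: 8@96
ASKS (lowest first):
  (empty)

Derivation:
After op 1 [order #1] limit_buy(price=97, qty=7): fills=none; bids=[#1:7@97] asks=[-]
After op 2 [order #2] limit_buy(price=96, qty=10): fills=none; bids=[#1:7@97 #2:10@96] asks=[-]
After op 3 [order #3] limit_buy(price=98, qty=2): fills=none; bids=[#3:2@98 #1:7@97 #2:10@96] asks=[-]
After op 4 [order #4] market_sell(qty=7): fills=#3x#4:2@98 #1x#4:5@97; bids=[#1:2@97 #2:10@96] asks=[-]
After op 5 [order #5] limit_buy(price=96, qty=8): fills=none; bids=[#1:2@97 #2:10@96 #5:8@96] asks=[-]
After op 6 [order #6] limit_sell(price=96, qty=5): fills=#1x#6:2@97 #2x#6:3@96; bids=[#2:7@96 #5:8@96] asks=[-]
After op 7 [order #7] limit_buy(price=101, qty=7): fills=none; bids=[#7:7@101 #2:7@96 #5:8@96] asks=[-]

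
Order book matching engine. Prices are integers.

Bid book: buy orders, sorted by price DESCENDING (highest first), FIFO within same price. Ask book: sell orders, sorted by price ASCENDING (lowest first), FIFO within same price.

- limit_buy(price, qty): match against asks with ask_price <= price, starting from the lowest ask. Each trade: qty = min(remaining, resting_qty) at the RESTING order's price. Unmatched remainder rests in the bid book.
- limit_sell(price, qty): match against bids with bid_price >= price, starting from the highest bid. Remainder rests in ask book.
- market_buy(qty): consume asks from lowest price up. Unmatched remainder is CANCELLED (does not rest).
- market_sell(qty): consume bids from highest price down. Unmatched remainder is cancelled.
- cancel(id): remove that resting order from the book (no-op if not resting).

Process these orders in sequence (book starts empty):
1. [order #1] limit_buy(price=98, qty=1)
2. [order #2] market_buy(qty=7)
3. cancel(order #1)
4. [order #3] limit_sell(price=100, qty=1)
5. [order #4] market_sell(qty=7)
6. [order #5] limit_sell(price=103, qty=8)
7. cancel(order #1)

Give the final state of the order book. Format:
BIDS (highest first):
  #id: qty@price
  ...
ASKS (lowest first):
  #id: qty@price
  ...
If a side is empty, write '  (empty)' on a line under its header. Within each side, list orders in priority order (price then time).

After op 1 [order #1] limit_buy(price=98, qty=1): fills=none; bids=[#1:1@98] asks=[-]
After op 2 [order #2] market_buy(qty=7): fills=none; bids=[#1:1@98] asks=[-]
After op 3 cancel(order #1): fills=none; bids=[-] asks=[-]
After op 4 [order #3] limit_sell(price=100, qty=1): fills=none; bids=[-] asks=[#3:1@100]
After op 5 [order #4] market_sell(qty=7): fills=none; bids=[-] asks=[#3:1@100]
After op 6 [order #5] limit_sell(price=103, qty=8): fills=none; bids=[-] asks=[#3:1@100 #5:8@103]
After op 7 cancel(order #1): fills=none; bids=[-] asks=[#3:1@100 #5:8@103]

Answer: BIDS (highest first):
  (empty)
ASKS (lowest first):
  #3: 1@100
  #5: 8@103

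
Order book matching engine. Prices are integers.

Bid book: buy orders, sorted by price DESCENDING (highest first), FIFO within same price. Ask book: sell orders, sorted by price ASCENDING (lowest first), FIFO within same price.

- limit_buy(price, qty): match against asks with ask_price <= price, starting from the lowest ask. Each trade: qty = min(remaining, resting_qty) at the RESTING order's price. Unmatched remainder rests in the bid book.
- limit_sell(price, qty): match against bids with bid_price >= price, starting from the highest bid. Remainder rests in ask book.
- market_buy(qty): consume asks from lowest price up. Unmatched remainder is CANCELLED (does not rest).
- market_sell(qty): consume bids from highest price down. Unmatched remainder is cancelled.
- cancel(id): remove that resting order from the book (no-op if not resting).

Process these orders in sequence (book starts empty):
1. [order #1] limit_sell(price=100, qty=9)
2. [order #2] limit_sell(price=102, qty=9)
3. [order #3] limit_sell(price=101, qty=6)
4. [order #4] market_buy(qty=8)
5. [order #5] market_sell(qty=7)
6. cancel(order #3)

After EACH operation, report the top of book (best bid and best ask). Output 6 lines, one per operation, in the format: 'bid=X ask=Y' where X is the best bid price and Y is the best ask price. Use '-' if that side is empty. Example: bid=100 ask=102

Answer: bid=- ask=100
bid=- ask=100
bid=- ask=100
bid=- ask=100
bid=- ask=100
bid=- ask=100

Derivation:
After op 1 [order #1] limit_sell(price=100, qty=9): fills=none; bids=[-] asks=[#1:9@100]
After op 2 [order #2] limit_sell(price=102, qty=9): fills=none; bids=[-] asks=[#1:9@100 #2:9@102]
After op 3 [order #3] limit_sell(price=101, qty=6): fills=none; bids=[-] asks=[#1:9@100 #3:6@101 #2:9@102]
After op 4 [order #4] market_buy(qty=8): fills=#4x#1:8@100; bids=[-] asks=[#1:1@100 #3:6@101 #2:9@102]
After op 5 [order #5] market_sell(qty=7): fills=none; bids=[-] asks=[#1:1@100 #3:6@101 #2:9@102]
After op 6 cancel(order #3): fills=none; bids=[-] asks=[#1:1@100 #2:9@102]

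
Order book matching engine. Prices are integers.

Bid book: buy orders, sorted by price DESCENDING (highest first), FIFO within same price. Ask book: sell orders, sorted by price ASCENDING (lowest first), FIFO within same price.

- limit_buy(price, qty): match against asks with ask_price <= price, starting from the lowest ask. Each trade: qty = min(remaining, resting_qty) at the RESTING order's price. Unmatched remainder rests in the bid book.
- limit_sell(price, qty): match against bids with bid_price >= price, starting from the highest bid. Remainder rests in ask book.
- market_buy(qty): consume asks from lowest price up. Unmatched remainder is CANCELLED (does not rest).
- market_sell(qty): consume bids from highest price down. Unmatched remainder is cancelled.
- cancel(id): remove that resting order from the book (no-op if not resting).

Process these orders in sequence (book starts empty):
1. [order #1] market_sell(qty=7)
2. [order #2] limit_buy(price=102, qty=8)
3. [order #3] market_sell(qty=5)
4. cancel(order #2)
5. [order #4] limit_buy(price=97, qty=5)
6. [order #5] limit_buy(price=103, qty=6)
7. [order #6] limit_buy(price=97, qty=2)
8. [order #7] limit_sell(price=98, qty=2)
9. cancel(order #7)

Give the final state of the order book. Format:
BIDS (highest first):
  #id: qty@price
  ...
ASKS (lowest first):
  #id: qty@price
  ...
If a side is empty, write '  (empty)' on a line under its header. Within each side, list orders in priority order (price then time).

After op 1 [order #1] market_sell(qty=7): fills=none; bids=[-] asks=[-]
After op 2 [order #2] limit_buy(price=102, qty=8): fills=none; bids=[#2:8@102] asks=[-]
After op 3 [order #3] market_sell(qty=5): fills=#2x#3:5@102; bids=[#2:3@102] asks=[-]
After op 4 cancel(order #2): fills=none; bids=[-] asks=[-]
After op 5 [order #4] limit_buy(price=97, qty=5): fills=none; bids=[#4:5@97] asks=[-]
After op 6 [order #5] limit_buy(price=103, qty=6): fills=none; bids=[#5:6@103 #4:5@97] asks=[-]
After op 7 [order #6] limit_buy(price=97, qty=2): fills=none; bids=[#5:6@103 #4:5@97 #6:2@97] asks=[-]
After op 8 [order #7] limit_sell(price=98, qty=2): fills=#5x#7:2@103; bids=[#5:4@103 #4:5@97 #6:2@97] asks=[-]
After op 9 cancel(order #7): fills=none; bids=[#5:4@103 #4:5@97 #6:2@97] asks=[-]

Answer: BIDS (highest first):
  #5: 4@103
  #4: 5@97
  #6: 2@97
ASKS (lowest first):
  (empty)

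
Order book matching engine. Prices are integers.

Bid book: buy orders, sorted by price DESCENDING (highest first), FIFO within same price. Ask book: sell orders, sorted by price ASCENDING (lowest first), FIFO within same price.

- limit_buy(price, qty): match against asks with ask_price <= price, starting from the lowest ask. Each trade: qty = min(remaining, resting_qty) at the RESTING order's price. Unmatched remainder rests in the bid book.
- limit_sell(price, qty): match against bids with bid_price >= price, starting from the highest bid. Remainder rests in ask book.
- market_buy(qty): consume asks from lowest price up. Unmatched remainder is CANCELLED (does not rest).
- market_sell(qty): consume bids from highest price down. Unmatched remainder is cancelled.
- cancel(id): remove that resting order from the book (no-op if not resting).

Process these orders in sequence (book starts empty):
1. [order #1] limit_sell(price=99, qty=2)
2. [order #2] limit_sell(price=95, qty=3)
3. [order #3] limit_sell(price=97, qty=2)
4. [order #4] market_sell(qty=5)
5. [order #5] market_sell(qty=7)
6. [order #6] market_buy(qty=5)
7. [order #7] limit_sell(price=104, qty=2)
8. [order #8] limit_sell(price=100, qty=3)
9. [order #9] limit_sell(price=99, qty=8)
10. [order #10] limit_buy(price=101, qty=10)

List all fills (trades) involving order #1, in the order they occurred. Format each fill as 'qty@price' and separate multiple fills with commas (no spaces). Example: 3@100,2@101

After op 1 [order #1] limit_sell(price=99, qty=2): fills=none; bids=[-] asks=[#1:2@99]
After op 2 [order #2] limit_sell(price=95, qty=3): fills=none; bids=[-] asks=[#2:3@95 #1:2@99]
After op 3 [order #3] limit_sell(price=97, qty=2): fills=none; bids=[-] asks=[#2:3@95 #3:2@97 #1:2@99]
After op 4 [order #4] market_sell(qty=5): fills=none; bids=[-] asks=[#2:3@95 #3:2@97 #1:2@99]
After op 5 [order #5] market_sell(qty=7): fills=none; bids=[-] asks=[#2:3@95 #3:2@97 #1:2@99]
After op 6 [order #6] market_buy(qty=5): fills=#6x#2:3@95 #6x#3:2@97; bids=[-] asks=[#1:2@99]
After op 7 [order #7] limit_sell(price=104, qty=2): fills=none; bids=[-] asks=[#1:2@99 #7:2@104]
After op 8 [order #8] limit_sell(price=100, qty=3): fills=none; bids=[-] asks=[#1:2@99 #8:3@100 #7:2@104]
After op 9 [order #9] limit_sell(price=99, qty=8): fills=none; bids=[-] asks=[#1:2@99 #9:8@99 #8:3@100 #7:2@104]
After op 10 [order #10] limit_buy(price=101, qty=10): fills=#10x#1:2@99 #10x#9:8@99; bids=[-] asks=[#8:3@100 #7:2@104]

Answer: 2@99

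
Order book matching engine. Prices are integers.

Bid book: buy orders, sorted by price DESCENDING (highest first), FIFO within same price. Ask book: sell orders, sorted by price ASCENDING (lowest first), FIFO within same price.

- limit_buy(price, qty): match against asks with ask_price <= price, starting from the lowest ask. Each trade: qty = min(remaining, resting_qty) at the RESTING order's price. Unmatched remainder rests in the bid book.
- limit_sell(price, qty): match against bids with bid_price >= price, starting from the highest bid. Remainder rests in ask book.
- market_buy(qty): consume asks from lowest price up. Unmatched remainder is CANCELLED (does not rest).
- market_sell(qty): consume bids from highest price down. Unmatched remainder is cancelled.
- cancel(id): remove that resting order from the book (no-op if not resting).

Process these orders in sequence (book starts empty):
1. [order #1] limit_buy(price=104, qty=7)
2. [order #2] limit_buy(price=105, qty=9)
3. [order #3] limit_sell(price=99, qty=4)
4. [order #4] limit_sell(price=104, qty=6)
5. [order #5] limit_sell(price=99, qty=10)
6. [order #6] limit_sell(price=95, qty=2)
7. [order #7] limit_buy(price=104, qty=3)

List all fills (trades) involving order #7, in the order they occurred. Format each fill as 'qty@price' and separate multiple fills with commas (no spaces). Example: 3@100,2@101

After op 1 [order #1] limit_buy(price=104, qty=7): fills=none; bids=[#1:7@104] asks=[-]
After op 2 [order #2] limit_buy(price=105, qty=9): fills=none; bids=[#2:9@105 #1:7@104] asks=[-]
After op 3 [order #3] limit_sell(price=99, qty=4): fills=#2x#3:4@105; bids=[#2:5@105 #1:7@104] asks=[-]
After op 4 [order #4] limit_sell(price=104, qty=6): fills=#2x#4:5@105 #1x#4:1@104; bids=[#1:6@104] asks=[-]
After op 5 [order #5] limit_sell(price=99, qty=10): fills=#1x#5:6@104; bids=[-] asks=[#5:4@99]
After op 6 [order #6] limit_sell(price=95, qty=2): fills=none; bids=[-] asks=[#6:2@95 #5:4@99]
After op 7 [order #7] limit_buy(price=104, qty=3): fills=#7x#6:2@95 #7x#5:1@99; bids=[-] asks=[#5:3@99]

Answer: 2@95,1@99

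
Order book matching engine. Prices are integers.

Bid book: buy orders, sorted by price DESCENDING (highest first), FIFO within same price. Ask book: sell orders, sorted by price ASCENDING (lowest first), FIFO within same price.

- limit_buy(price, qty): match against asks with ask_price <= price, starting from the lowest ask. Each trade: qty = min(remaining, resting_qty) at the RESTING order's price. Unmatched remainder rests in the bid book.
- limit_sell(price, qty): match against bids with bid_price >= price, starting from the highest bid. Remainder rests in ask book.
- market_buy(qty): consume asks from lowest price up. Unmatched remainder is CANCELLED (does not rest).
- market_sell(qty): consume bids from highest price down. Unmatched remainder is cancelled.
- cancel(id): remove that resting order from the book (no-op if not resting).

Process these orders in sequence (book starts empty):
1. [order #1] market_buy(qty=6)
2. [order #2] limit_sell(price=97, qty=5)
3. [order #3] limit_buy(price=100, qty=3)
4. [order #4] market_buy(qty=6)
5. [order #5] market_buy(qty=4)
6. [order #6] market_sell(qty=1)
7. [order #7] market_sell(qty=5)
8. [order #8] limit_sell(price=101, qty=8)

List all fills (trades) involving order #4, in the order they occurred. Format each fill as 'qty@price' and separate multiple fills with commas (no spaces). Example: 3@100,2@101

Answer: 2@97

Derivation:
After op 1 [order #1] market_buy(qty=6): fills=none; bids=[-] asks=[-]
After op 2 [order #2] limit_sell(price=97, qty=5): fills=none; bids=[-] asks=[#2:5@97]
After op 3 [order #3] limit_buy(price=100, qty=3): fills=#3x#2:3@97; bids=[-] asks=[#2:2@97]
After op 4 [order #4] market_buy(qty=6): fills=#4x#2:2@97; bids=[-] asks=[-]
After op 5 [order #5] market_buy(qty=4): fills=none; bids=[-] asks=[-]
After op 6 [order #6] market_sell(qty=1): fills=none; bids=[-] asks=[-]
After op 7 [order #7] market_sell(qty=5): fills=none; bids=[-] asks=[-]
After op 8 [order #8] limit_sell(price=101, qty=8): fills=none; bids=[-] asks=[#8:8@101]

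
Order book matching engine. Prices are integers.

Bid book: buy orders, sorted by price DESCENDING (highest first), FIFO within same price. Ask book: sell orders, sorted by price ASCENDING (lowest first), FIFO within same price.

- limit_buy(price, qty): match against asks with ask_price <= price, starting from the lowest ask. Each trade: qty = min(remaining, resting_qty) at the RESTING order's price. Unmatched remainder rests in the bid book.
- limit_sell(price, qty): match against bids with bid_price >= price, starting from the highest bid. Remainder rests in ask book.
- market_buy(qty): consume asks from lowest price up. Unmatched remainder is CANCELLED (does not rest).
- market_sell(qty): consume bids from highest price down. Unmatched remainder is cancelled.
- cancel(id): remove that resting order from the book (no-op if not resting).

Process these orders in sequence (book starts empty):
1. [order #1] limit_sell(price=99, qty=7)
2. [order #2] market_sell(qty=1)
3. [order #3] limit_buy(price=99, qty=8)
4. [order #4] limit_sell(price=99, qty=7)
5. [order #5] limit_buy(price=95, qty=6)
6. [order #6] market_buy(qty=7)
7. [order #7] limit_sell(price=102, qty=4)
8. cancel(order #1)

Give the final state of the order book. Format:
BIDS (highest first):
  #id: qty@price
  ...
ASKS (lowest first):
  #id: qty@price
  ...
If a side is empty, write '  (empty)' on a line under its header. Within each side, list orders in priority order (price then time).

After op 1 [order #1] limit_sell(price=99, qty=7): fills=none; bids=[-] asks=[#1:7@99]
After op 2 [order #2] market_sell(qty=1): fills=none; bids=[-] asks=[#1:7@99]
After op 3 [order #3] limit_buy(price=99, qty=8): fills=#3x#1:7@99; bids=[#3:1@99] asks=[-]
After op 4 [order #4] limit_sell(price=99, qty=7): fills=#3x#4:1@99; bids=[-] asks=[#4:6@99]
After op 5 [order #5] limit_buy(price=95, qty=6): fills=none; bids=[#5:6@95] asks=[#4:6@99]
After op 6 [order #6] market_buy(qty=7): fills=#6x#4:6@99; bids=[#5:6@95] asks=[-]
After op 7 [order #7] limit_sell(price=102, qty=4): fills=none; bids=[#5:6@95] asks=[#7:4@102]
After op 8 cancel(order #1): fills=none; bids=[#5:6@95] asks=[#7:4@102]

Answer: BIDS (highest first):
  #5: 6@95
ASKS (lowest first):
  #7: 4@102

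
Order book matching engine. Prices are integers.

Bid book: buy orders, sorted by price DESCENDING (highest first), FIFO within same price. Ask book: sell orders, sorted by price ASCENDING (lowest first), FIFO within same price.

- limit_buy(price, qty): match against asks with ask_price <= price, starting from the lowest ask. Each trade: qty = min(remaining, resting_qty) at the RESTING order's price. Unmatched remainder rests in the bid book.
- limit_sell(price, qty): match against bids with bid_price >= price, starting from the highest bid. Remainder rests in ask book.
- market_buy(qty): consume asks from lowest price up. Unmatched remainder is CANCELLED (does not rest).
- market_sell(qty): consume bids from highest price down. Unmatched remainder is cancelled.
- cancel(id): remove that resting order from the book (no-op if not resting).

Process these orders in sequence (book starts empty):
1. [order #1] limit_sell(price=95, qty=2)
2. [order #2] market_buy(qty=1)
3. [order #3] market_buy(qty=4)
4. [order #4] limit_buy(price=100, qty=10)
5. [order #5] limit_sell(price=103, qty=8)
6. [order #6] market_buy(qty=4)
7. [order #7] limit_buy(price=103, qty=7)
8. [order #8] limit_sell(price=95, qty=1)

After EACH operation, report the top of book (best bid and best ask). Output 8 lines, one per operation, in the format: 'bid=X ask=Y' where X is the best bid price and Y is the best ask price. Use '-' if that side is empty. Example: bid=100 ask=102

Answer: bid=- ask=95
bid=- ask=95
bid=- ask=-
bid=100 ask=-
bid=100 ask=103
bid=100 ask=103
bid=103 ask=-
bid=103 ask=-

Derivation:
After op 1 [order #1] limit_sell(price=95, qty=2): fills=none; bids=[-] asks=[#1:2@95]
After op 2 [order #2] market_buy(qty=1): fills=#2x#1:1@95; bids=[-] asks=[#1:1@95]
After op 3 [order #3] market_buy(qty=4): fills=#3x#1:1@95; bids=[-] asks=[-]
After op 4 [order #4] limit_buy(price=100, qty=10): fills=none; bids=[#4:10@100] asks=[-]
After op 5 [order #5] limit_sell(price=103, qty=8): fills=none; bids=[#4:10@100] asks=[#5:8@103]
After op 6 [order #6] market_buy(qty=4): fills=#6x#5:4@103; bids=[#4:10@100] asks=[#5:4@103]
After op 7 [order #7] limit_buy(price=103, qty=7): fills=#7x#5:4@103; bids=[#7:3@103 #4:10@100] asks=[-]
After op 8 [order #8] limit_sell(price=95, qty=1): fills=#7x#8:1@103; bids=[#7:2@103 #4:10@100] asks=[-]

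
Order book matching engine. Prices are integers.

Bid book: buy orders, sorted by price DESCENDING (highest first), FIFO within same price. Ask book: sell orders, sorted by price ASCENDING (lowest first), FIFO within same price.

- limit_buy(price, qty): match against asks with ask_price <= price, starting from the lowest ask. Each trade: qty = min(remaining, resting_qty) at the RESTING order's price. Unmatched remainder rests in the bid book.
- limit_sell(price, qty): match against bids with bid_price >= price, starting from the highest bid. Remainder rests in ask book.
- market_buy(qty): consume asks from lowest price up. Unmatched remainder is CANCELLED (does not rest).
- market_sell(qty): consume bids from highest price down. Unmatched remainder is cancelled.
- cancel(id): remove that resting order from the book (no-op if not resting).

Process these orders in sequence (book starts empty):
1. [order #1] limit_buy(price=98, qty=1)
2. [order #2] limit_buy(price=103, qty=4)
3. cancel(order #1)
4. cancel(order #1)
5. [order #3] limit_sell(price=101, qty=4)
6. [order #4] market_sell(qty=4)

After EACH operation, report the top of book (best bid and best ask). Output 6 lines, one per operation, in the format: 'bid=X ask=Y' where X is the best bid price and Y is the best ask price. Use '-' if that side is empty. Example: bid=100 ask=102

After op 1 [order #1] limit_buy(price=98, qty=1): fills=none; bids=[#1:1@98] asks=[-]
After op 2 [order #2] limit_buy(price=103, qty=4): fills=none; bids=[#2:4@103 #1:1@98] asks=[-]
After op 3 cancel(order #1): fills=none; bids=[#2:4@103] asks=[-]
After op 4 cancel(order #1): fills=none; bids=[#2:4@103] asks=[-]
After op 5 [order #3] limit_sell(price=101, qty=4): fills=#2x#3:4@103; bids=[-] asks=[-]
After op 6 [order #4] market_sell(qty=4): fills=none; bids=[-] asks=[-]

Answer: bid=98 ask=-
bid=103 ask=-
bid=103 ask=-
bid=103 ask=-
bid=- ask=-
bid=- ask=-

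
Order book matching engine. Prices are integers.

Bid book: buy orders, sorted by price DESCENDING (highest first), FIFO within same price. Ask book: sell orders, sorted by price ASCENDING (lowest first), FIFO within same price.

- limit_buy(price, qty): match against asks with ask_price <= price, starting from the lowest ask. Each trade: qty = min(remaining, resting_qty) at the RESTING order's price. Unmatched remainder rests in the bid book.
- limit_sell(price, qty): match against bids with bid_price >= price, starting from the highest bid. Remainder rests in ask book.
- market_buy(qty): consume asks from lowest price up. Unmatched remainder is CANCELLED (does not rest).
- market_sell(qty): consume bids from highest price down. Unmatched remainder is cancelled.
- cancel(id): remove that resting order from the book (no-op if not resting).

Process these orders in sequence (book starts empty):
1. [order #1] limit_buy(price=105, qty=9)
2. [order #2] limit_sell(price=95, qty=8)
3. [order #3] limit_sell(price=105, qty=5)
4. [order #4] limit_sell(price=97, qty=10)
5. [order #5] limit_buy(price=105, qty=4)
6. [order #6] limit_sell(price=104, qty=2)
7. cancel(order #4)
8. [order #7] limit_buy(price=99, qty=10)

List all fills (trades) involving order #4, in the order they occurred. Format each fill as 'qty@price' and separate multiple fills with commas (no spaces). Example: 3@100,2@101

After op 1 [order #1] limit_buy(price=105, qty=9): fills=none; bids=[#1:9@105] asks=[-]
After op 2 [order #2] limit_sell(price=95, qty=8): fills=#1x#2:8@105; bids=[#1:1@105] asks=[-]
After op 3 [order #3] limit_sell(price=105, qty=5): fills=#1x#3:1@105; bids=[-] asks=[#3:4@105]
After op 4 [order #4] limit_sell(price=97, qty=10): fills=none; bids=[-] asks=[#4:10@97 #3:4@105]
After op 5 [order #5] limit_buy(price=105, qty=4): fills=#5x#4:4@97; bids=[-] asks=[#4:6@97 #3:4@105]
After op 6 [order #6] limit_sell(price=104, qty=2): fills=none; bids=[-] asks=[#4:6@97 #6:2@104 #3:4@105]
After op 7 cancel(order #4): fills=none; bids=[-] asks=[#6:2@104 #3:4@105]
After op 8 [order #7] limit_buy(price=99, qty=10): fills=none; bids=[#7:10@99] asks=[#6:2@104 #3:4@105]

Answer: 4@97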